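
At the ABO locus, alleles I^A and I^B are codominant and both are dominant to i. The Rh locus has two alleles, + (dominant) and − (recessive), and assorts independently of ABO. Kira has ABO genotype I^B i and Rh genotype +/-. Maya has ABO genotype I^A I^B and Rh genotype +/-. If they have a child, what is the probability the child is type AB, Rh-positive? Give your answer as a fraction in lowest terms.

3/16

ABO cross I^B i × I^A I^B → offspring phenotypes: 1/4 A, 1/2 B, 1/4 AB.
Rh cross +/- × +/- → 3/4 Rh+, 1/4 Rh-.
Independent loci: P(type AB, Rh-positive) = 1/4 × 3/4 = 3/16.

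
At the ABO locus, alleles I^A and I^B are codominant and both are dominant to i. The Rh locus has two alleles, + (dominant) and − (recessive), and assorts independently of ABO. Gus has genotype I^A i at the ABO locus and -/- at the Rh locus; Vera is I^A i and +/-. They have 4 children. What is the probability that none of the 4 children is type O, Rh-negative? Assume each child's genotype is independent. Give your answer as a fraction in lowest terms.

ABO cross I^A i × I^A i → 1/4 O, 3/4 A.
Rh cross -/- × +/- → 1/2 Rh+, 1/2 Rh-; so P(type O, Rh-negative) = 1/4 × 1/2 = 1/8 per child.
P(not type O, Rh-negative) = 7/8 for one child; (7/8)^4 = 2401/4096.

2401/4096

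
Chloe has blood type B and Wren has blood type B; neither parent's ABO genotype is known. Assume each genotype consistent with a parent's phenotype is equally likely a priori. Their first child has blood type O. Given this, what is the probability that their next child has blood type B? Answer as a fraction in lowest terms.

Possible genotypes: Chloe ∈ {BB, BO}; Wren ∈ {BB, BO}.
Weight each parental genotype pair by prior × P(type-O child):
  BO × BO: posterior weight 1; P(next child type B) = 3/4.
Weighted sum = 3/4.

3/4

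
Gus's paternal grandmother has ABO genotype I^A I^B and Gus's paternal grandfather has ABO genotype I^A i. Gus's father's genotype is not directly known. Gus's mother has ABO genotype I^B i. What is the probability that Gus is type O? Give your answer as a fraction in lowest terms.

1/8

Gus's father's ABO genotype from I^A I^B × I^A i: 1/4 I^A I^A, 1/4 I^A I^B, 1/4 I^A i, 1/4 I^B i.
Crossing each possibility with the mother I^B i and summing P(type O): 1/4·0 + 1/4·0 + 1/4·1/4 + 1/4·1/4 = 1/8.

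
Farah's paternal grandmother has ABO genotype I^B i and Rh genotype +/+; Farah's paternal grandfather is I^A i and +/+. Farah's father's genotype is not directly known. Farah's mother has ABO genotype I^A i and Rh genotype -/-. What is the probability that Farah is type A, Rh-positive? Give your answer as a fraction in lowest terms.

Farah's father's ABO genotype from I^B i × I^A i: 1/4 I^A I^B, 1/4 I^A i, 1/4 I^B i, 1/4 i i.
Crossing each possibility with the mother I^A i and summing P(type A): 1/4·1/2 + 1/4·3/4 + 1/4·1/4 + 1/4·1/2 = 1/2.
Similarly for Rh via the father's Rh distribution: P(Rh+) = 1.
Independent loci: 1/2 × 1 = 1/2.

1/2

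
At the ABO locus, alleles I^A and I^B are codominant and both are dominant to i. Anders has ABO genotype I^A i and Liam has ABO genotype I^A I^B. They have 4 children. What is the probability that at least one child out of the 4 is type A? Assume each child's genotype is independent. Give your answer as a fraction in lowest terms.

15/16

ABO cross I^A i × I^A I^B → 1/2 A, 1/4 B, 1/4 AB.
So P(type A) = 1/2 per child.
P(none) = (1/2)^4 = 1/16; P(at least one) = 1 − 1/16 = 15/16.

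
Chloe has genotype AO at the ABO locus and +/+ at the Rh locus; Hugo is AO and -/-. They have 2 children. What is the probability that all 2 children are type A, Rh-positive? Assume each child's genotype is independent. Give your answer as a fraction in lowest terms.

9/16

ABO cross AO × AO → 1/4 O, 3/4 A.
Rh cross +/+ × -/- → 1 Rh+; so P(type A, Rh-positive) = 3/4 × 1 = 3/4 per child.
All 2 independent: (3/4)^2 = 9/16.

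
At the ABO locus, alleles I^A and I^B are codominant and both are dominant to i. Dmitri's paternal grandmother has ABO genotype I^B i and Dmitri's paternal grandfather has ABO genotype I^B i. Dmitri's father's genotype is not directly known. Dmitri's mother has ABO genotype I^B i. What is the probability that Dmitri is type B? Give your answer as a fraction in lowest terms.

Dmitri's father's ABO genotype from I^B i × I^B i: 1/4 I^B I^B, 1/2 I^B i, 1/4 i i.
Crossing each possibility with the mother I^B i and summing P(type B): 1/4·1 + 1/2·3/4 + 1/4·1/2 = 3/4.

3/4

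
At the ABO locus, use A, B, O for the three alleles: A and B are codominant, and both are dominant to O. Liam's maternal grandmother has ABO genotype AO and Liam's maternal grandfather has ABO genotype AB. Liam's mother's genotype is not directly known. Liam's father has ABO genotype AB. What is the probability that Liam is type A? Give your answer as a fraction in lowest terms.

3/8

Liam's mother's ABO genotype from AO × AB: 1/4 AA, 1/4 AB, 1/4 AO, 1/4 BO.
Crossing each possibility with the father AB and summing P(type A): 1/4·1/2 + 1/4·1/4 + 1/4·1/2 + 1/4·1/4 = 3/8.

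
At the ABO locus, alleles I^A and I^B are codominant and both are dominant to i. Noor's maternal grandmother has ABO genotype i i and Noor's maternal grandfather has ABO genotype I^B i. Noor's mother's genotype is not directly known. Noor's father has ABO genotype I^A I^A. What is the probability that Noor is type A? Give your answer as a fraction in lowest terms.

3/4

Noor's mother's ABO genotype from i i × I^B i: 1/2 I^B i, 1/2 i i.
Crossing each possibility with the father I^A I^A and summing P(type A): 1/2·1/2 + 1/2·1 = 3/4.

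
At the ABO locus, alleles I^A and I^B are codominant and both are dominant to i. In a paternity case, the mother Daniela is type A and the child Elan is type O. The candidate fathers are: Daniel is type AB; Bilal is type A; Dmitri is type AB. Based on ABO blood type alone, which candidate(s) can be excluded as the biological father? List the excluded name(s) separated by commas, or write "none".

A candidate is excluded only if no genotype consistent with his phenotype could produce a type O child with a type A mother.
Daniel (type AB): no genotype consistent with that phenotype can produce a type-O child with a type-A mother.
Dmitri (type AB): no genotype consistent with that phenotype can produce a type-O child with a type-A mother.

Daniel, Dmitri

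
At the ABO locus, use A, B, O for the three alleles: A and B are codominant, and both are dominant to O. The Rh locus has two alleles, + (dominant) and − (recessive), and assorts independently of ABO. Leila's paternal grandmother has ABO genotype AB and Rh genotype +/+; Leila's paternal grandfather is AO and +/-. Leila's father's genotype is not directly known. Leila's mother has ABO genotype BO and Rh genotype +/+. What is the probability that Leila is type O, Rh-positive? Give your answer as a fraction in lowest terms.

Leila's father's ABO genotype from AB × AO: 1/4 AA, 1/4 AB, 1/4 AO, 1/4 BO.
Crossing each possibility with the mother BO and summing P(type O): 1/4·0 + 1/4·0 + 1/4·1/4 + 1/4·1/4 = 1/8.
Similarly for Rh via the father's Rh distribution: P(Rh+) = 1.
Independent loci: 1/8 × 1 = 1/8.

1/8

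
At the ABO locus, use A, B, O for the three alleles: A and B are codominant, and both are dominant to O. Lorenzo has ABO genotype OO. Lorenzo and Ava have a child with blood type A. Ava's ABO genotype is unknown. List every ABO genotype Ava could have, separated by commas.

For each candidate genotype of Ava, check whether crossing it with OO can produce every observed child phenotype.
  AA → possible child types {A} ✓
  AB → possible child types {A, B} ✓
  AO → possible child types {O, A} ✓
  BB → possible child types {B} ✗
  BO → possible child types {O, B} ✗
  OO → possible child types {O} ✗

AA, AB, AO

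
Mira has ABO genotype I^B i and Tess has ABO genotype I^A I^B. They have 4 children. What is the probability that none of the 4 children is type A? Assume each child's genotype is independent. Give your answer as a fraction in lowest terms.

81/256

ABO cross I^B i × I^A I^B → 1/4 A, 1/2 B, 1/4 AB.
So P(type A) = 1/4 per child.
P(not type A) = 3/4 for one child; (3/4)^4 = 81/256.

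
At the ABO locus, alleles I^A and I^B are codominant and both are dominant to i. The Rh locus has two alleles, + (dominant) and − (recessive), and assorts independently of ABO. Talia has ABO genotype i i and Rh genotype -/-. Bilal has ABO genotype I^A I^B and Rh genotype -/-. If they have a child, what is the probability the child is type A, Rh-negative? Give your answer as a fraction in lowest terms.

1/2

ABO cross i i × I^A I^B → offspring phenotypes: 1/2 A, 1/2 B.
Rh cross -/- × -/- → 1 Rh-.
Independent loci: P(type A, Rh-negative) = 1/2 × 1 = 1/2.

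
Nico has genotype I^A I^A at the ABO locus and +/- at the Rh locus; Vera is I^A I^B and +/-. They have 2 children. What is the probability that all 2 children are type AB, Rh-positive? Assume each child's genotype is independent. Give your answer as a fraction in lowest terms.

9/64

ABO cross I^A I^A × I^A I^B → 1/2 A, 1/2 AB.
Rh cross +/- × +/- → 3/4 Rh+, 1/4 Rh-; so P(type AB, Rh-positive) = 1/2 × 3/4 = 3/8 per child.
All 2 independent: (3/8)^2 = 9/64.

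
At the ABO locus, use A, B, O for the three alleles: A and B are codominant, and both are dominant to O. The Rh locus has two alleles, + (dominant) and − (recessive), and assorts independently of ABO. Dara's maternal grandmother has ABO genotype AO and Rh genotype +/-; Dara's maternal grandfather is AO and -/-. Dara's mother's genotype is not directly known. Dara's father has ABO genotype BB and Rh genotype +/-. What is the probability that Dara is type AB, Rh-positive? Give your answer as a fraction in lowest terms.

5/16

Dara's mother's ABO genotype from AO × AO: 1/4 AA, 1/2 AO, 1/4 OO.
Crossing each possibility with the father BB and summing P(type AB): 1/4·1 + 1/2·1/2 + 1/4·0 = 1/2.
Similarly for Rh via the mother's Rh distribution: P(Rh+) = 5/8.
Independent loci: 1/2 × 5/8 = 5/16.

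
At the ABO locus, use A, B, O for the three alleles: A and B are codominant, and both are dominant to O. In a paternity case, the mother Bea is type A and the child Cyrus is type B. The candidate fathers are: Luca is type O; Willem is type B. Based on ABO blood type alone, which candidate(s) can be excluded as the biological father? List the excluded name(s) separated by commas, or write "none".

Luca

A candidate is excluded only if no genotype consistent with his phenotype could produce a type B child with a type A mother.
Luca (type O): no genotype consistent with that phenotype can produce a type-B child with a type-A mother.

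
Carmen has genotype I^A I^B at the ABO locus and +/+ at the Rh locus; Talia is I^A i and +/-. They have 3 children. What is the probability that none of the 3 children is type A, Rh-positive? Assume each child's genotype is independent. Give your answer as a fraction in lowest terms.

1/8

ABO cross I^A I^B × I^A i → 1/2 A, 1/4 B, 1/4 AB.
Rh cross +/+ × +/- → 1 Rh+; so P(type A, Rh-positive) = 1/2 × 1 = 1/2 per child.
P(not type A, Rh-positive) = 1/2 for one child; (1/2)^3 = 1/8.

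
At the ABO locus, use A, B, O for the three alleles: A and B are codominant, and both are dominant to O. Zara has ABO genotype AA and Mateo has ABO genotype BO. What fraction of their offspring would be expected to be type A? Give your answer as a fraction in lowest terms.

ABO cross AA × BO → offspring phenotypes: 1/2 A, 1/2 AB.
So P(type A) = 1/2.

1/2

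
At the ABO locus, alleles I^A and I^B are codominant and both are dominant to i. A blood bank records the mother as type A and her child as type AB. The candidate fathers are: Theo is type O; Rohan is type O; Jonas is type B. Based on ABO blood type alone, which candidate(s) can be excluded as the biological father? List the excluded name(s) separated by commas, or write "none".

A candidate is excluded only if no genotype consistent with his phenotype could produce a type AB child with a type A mother.
Theo (type O): no genotype consistent with that phenotype can produce a type-AB child with a type-A mother.
Rohan (type O): no genotype consistent with that phenotype can produce a type-AB child with a type-A mother.

Theo, Rohan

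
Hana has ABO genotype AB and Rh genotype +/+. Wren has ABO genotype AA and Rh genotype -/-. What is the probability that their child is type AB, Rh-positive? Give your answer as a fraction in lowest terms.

ABO cross AB × AA → offspring phenotypes: 1/2 A, 1/2 AB.
Rh cross +/+ × -/- → 1 Rh+.
Independent loci: P(type AB, Rh-positive) = 1/2 × 1 = 1/2.

1/2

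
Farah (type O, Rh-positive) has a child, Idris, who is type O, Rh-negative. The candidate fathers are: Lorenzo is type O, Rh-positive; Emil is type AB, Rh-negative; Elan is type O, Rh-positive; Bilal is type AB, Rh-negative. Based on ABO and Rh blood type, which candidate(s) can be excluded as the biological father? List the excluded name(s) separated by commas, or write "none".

Emil, Bilal

A candidate is excluded only if no genotype consistent with his phenotype could produce a type O, Rh-negative child with a type O, Rh-positive mother.
Emil (type AB, Rh-): no genotype consistent with that phenotype can produce a type-O Rh- child with a type-O mother.
Bilal (type AB, Rh-): no genotype consistent with that phenotype can produce a type-O Rh- child with a type-O mother.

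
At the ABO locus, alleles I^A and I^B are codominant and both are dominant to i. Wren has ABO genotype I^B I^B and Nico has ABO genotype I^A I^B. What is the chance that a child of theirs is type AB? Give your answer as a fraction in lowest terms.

ABO cross I^B I^B × I^A I^B → offspring phenotypes: 1/2 B, 1/2 AB.
So P(type AB) = 1/2.

1/2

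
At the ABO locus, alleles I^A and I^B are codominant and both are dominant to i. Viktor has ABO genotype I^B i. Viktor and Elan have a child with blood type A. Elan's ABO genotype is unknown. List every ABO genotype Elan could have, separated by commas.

I^A I^A, I^A I^B, I^A i

For each candidate genotype of Elan, check whether crossing it with I^B i can produce every observed child phenotype.
  I^A I^A → possible child types {A, AB} ✓
  I^A I^B → possible child types {A, B, AB} ✓
  I^A i → possible child types {O, A, B, AB} ✓
  I^B I^B → possible child types {B} ✗
  I^B i → possible child types {O, B} ✗
  i i → possible child types {O, B} ✗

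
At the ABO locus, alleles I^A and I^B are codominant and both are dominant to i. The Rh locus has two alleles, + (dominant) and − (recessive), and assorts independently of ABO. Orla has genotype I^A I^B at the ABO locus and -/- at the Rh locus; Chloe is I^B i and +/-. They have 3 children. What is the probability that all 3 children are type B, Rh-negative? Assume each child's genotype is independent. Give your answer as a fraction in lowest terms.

ABO cross I^A I^B × I^B i → 1/4 A, 1/2 B, 1/4 AB.
Rh cross -/- × +/- → 1/2 Rh+, 1/2 Rh-; so P(type B, Rh-negative) = 1/2 × 1/2 = 1/4 per child.
All 3 independent: (1/4)^3 = 1/64.

1/64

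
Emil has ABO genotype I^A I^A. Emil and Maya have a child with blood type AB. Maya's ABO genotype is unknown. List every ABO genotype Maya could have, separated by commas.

I^A I^B, I^B I^B, I^B i

For each candidate genotype of Maya, check whether crossing it with I^A I^A can produce every observed child phenotype.
  I^A I^A → possible child types {A} ✗
  I^A I^B → possible child types {A, AB} ✓
  I^A i → possible child types {A} ✗
  I^B I^B → possible child types {AB} ✓
  I^B i → possible child types {A, AB} ✓
  i i → possible child types {A} ✗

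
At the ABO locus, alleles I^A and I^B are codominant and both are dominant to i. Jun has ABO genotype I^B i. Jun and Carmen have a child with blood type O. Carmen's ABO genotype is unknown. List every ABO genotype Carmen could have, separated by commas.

For each candidate genotype of Carmen, check whether crossing it with I^B i can produce every observed child phenotype.
  I^A I^A → possible child types {A, AB} ✗
  I^A I^B → possible child types {A, B, AB} ✗
  I^A i → possible child types {O, A, B, AB} ✓
  I^B I^B → possible child types {B} ✗
  I^B i → possible child types {O, B} ✓
  i i → possible child types {O, B} ✓

I^A i, I^B i, i i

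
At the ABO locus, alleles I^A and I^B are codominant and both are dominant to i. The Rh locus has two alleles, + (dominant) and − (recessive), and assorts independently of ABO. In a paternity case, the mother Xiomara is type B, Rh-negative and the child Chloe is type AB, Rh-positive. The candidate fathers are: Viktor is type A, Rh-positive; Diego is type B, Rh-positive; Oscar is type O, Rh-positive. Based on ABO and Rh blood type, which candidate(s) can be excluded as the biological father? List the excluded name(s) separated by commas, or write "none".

Diego, Oscar

A candidate is excluded only if no genotype consistent with his phenotype could produce a type AB, Rh-positive child with a type B, Rh-negative mother.
Diego (type B, Rh+): no genotype consistent with that phenotype can produce a type-AB Rh+ child with a type-B mother.
Oscar (type O, Rh+): no genotype consistent with that phenotype can produce a type-AB Rh+ child with a type-B mother.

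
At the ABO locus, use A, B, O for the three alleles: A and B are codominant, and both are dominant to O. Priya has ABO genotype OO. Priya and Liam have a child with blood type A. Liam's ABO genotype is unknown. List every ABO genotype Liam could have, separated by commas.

AA, AB, AO

For each candidate genotype of Liam, check whether crossing it with OO can produce every observed child phenotype.
  AA → possible child types {A} ✓
  AB → possible child types {A, B} ✓
  AO → possible child types {O, A} ✓
  BB → possible child types {B} ✗
  BO → possible child types {O, B} ✗
  OO → possible child types {O} ✗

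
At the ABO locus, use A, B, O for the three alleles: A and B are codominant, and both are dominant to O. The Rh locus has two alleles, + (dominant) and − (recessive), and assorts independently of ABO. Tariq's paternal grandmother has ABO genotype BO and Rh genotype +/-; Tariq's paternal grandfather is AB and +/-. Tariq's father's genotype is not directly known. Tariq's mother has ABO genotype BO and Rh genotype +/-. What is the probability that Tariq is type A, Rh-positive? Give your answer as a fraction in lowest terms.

3/32

Tariq's father's ABO genotype from BO × AB: 1/4 AB, 1/4 AO, 1/4 BB, 1/4 BO.
Crossing each possibility with the mother BO and summing P(type A): 1/4·1/4 + 1/4·1/4 + 1/4·0 + 1/4·0 = 1/8.
Similarly for Rh via the father's Rh distribution: P(Rh+) = 3/4.
Independent loci: 1/8 × 3/4 = 3/32.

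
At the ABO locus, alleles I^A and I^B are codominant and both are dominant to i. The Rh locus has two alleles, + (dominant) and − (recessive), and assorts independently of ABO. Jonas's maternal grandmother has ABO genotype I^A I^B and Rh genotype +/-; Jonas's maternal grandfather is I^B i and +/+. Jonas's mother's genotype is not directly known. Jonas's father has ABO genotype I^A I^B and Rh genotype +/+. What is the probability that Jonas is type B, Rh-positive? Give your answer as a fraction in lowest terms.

Jonas's mother's ABO genotype from I^A I^B × I^B i: 1/4 I^A I^B, 1/4 I^A i, 1/4 I^B I^B, 1/4 I^B i.
Crossing each possibility with the father I^A I^B and summing P(type B): 1/4·1/4 + 1/4·1/4 + 1/4·1/2 + 1/4·1/2 = 3/8.
Similarly for Rh via the mother's Rh distribution: P(Rh+) = 1.
Independent loci: 3/8 × 1 = 3/8.

3/8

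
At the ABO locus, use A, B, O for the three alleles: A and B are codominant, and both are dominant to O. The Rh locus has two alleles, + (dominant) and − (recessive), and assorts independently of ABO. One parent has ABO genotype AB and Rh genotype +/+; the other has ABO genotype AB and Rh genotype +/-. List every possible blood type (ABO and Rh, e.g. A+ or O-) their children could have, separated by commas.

A+, B+, AB+

Gametes from AB × AB give offspring ABO genotypes AA, AB, BB, i.e. phenotypes A, B, AB.
Rh cross +/+ × +/- → phenotypes Rh+.
Combining independently: A+, B+, AB+.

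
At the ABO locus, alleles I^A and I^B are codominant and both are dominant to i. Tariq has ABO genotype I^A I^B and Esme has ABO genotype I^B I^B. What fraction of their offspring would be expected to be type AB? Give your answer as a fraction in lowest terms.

1/2

ABO cross I^A I^B × I^B I^B → offspring phenotypes: 1/2 B, 1/2 AB.
So P(type AB) = 1/2.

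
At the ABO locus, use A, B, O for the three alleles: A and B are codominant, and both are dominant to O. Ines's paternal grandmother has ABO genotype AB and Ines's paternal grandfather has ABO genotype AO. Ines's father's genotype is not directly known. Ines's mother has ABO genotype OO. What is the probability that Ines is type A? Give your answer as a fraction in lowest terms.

1/2

Ines's father's ABO genotype from AB × AO: 1/4 AA, 1/4 AB, 1/4 AO, 1/4 BO.
Crossing each possibility with the mother OO and summing P(type A): 1/4·1 + 1/4·1/2 + 1/4·1/2 + 1/4·0 = 1/2.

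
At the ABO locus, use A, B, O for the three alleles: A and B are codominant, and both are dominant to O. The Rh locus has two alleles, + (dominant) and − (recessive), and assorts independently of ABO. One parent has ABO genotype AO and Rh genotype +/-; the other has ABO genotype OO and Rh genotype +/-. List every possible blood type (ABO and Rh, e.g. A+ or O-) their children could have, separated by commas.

O+, O-, A+, A-

Gametes from AO × OO give offspring ABO genotypes AO, OO, i.e. phenotypes O, A.
Rh cross +/- × +/- → phenotypes Rh+, Rh-.
Combining independently: O+, O-, A+, A-.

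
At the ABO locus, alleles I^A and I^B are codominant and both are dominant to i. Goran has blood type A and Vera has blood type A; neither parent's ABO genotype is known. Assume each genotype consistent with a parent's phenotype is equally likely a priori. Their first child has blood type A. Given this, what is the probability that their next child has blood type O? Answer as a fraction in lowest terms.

1/20

Possible genotypes: Goran ∈ {I^A I^A, I^A i}; Vera ∈ {I^A I^A, I^A i}.
Weight each parental genotype pair by prior × P(type-A child):
  I^A I^A × I^A I^A: posterior weight 4/15; P(next child type O) = 0.
  I^A I^A × I^A i: posterior weight 4/15; P(next child type O) = 0.
  I^A i × I^A I^A: posterior weight 4/15; P(next child type O) = 0.
  I^A i × I^A i: posterior weight 1/5; P(next child type O) = 1/4.
Weighted sum = 1/20.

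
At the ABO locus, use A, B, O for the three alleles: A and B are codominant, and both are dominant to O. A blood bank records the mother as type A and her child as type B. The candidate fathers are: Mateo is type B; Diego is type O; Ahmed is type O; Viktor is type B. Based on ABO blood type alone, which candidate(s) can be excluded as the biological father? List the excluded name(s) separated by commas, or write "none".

A candidate is excluded only if no genotype consistent with his phenotype could produce a type B child with a type A mother.
Diego (type O): no genotype consistent with that phenotype can produce a type-B child with a type-A mother.
Ahmed (type O): no genotype consistent with that phenotype can produce a type-B child with a type-A mother.

Diego, Ahmed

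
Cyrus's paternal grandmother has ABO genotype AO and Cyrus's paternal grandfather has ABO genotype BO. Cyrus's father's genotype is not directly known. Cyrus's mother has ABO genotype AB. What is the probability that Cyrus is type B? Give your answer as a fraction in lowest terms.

3/8

Cyrus's father's ABO genotype from AO × BO: 1/4 AB, 1/4 AO, 1/4 BO, 1/4 OO.
Crossing each possibility with the mother AB and summing P(type B): 1/4·1/4 + 1/4·1/4 + 1/4·1/2 + 1/4·1/2 = 3/8.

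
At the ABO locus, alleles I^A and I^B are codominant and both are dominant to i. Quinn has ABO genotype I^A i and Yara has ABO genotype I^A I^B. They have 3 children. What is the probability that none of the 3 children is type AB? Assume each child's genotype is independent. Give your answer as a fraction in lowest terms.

27/64

ABO cross I^A i × I^A I^B → 1/2 A, 1/4 B, 1/4 AB.
So P(type AB) = 1/4 per child.
P(not type AB) = 3/4 for one child; (3/4)^3 = 27/64.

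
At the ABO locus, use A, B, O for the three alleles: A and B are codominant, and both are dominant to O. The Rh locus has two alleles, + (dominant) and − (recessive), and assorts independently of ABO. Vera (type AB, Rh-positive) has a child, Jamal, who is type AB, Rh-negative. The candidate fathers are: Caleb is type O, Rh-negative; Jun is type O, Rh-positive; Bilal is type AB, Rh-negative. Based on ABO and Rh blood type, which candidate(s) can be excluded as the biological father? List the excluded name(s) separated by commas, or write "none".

A candidate is excluded only if no genotype consistent with his phenotype could produce a type AB, Rh-negative child with a type AB, Rh-positive mother.
Caleb (type O, Rh-): no genotype consistent with that phenotype can produce a type-AB Rh- child with a type-AB mother.
Jun (type O, Rh+): no genotype consistent with that phenotype can produce a type-AB Rh- child with a type-AB mother.

Caleb, Jun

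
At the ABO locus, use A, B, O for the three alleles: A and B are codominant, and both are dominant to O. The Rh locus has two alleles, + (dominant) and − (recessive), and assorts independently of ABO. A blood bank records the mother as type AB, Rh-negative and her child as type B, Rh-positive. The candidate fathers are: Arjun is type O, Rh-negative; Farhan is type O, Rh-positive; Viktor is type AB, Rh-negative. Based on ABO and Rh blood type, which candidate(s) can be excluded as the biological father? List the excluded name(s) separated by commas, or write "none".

A candidate is excluded only if no genotype consistent with his phenotype could produce a type B, Rh-positive child with a type AB, Rh-negative mother.
Arjun (type O, Rh-): no genotype consistent with that phenotype can produce a type-B Rh+ child with a type-AB mother.
Viktor (type AB, Rh-): no genotype consistent with that phenotype can produce a type-B Rh+ child with a type-AB mother.

Arjun, Viktor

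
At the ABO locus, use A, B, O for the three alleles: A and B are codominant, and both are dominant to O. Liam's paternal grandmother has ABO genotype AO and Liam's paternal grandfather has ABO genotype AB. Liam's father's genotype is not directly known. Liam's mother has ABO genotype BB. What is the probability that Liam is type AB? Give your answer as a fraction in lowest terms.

Liam's father's ABO genotype from AO × AB: 1/4 AA, 1/4 AB, 1/4 AO, 1/4 BO.
Crossing each possibility with the mother BB and summing P(type AB): 1/4·1 + 1/4·1/2 + 1/4·1/2 + 1/4·0 = 1/2.

1/2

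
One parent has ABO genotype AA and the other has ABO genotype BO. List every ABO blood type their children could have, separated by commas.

A, AB

Gametes from AA × BO give offspring ABO genotypes AB, AO, i.e. phenotypes A, AB.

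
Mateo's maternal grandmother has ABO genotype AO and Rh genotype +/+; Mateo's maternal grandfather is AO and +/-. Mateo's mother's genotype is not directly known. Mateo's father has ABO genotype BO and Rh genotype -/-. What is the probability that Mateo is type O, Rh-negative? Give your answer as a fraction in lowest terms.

Mateo's mother's ABO genotype from AO × AO: 1/4 AA, 1/2 AO, 1/4 OO.
Crossing each possibility with the father BO and summing P(type O): 1/4·0 + 1/2·1/4 + 1/4·1/2 = 1/4.
Similarly for Rh via the mother's Rh distribution: P(Rh-) = 1/4.
Independent loci: 1/4 × 1/4 = 1/16.

1/16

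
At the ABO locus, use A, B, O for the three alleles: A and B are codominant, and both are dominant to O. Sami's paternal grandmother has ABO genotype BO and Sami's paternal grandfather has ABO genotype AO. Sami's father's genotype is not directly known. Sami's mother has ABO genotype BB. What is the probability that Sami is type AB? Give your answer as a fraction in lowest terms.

1/4

Sami's father's ABO genotype from BO × AO: 1/4 AB, 1/4 AO, 1/4 BO, 1/4 OO.
Crossing each possibility with the mother BB and summing P(type AB): 1/4·1/2 + 1/4·1/2 + 1/4·0 + 1/4·0 = 1/4.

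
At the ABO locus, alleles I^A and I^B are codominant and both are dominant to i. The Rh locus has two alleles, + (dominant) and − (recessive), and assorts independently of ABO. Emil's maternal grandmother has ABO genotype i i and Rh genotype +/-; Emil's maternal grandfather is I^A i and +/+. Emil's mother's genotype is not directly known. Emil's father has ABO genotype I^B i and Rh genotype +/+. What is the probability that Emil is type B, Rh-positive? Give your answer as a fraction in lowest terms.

3/8

Emil's mother's ABO genotype from i i × I^A i: 1/2 I^A i, 1/2 i i.
Crossing each possibility with the father I^B i and summing P(type B): 1/2·1/4 + 1/2·1/2 = 3/8.
Similarly for Rh via the mother's Rh distribution: P(Rh+) = 1.
Independent loci: 3/8 × 1 = 3/8.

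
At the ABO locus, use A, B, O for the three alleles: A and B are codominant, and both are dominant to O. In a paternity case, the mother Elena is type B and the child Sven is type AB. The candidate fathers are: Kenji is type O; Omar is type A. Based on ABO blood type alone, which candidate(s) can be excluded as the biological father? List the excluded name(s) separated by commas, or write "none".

A candidate is excluded only if no genotype consistent with his phenotype could produce a type AB child with a type B mother.
Kenji (type O): no genotype consistent with that phenotype can produce a type-AB child with a type-B mother.

Kenji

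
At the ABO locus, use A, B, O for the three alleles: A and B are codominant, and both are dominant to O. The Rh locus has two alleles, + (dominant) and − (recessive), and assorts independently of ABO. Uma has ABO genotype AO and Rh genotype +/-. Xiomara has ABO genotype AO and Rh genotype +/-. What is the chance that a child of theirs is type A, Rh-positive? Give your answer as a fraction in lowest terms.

ABO cross AO × AO → offspring phenotypes: 1/4 O, 3/4 A.
Rh cross +/- × +/- → 3/4 Rh+, 1/4 Rh-.
Independent loci: P(type A, Rh-positive) = 3/4 × 3/4 = 9/16.

9/16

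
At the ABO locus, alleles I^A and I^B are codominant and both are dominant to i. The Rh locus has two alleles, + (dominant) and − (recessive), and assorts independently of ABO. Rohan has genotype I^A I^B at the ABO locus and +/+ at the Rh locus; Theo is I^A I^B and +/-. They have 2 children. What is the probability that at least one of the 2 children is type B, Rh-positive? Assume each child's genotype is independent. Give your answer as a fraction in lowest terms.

7/16

ABO cross I^A I^B × I^A I^B → 1/4 A, 1/4 B, 1/2 AB.
Rh cross +/+ × +/- → 1 Rh+; so P(type B, Rh-positive) = 1/4 × 1 = 1/4 per child.
P(none) = (3/4)^2 = 9/16; P(at least one) = 1 − 9/16 = 7/16.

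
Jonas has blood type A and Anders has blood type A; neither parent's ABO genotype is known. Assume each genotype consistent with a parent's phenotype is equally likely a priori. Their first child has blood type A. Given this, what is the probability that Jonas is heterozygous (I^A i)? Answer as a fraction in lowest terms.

Possible genotypes: Jonas ∈ {I^A I^A, I^A i}; Anders ∈ {I^A I^A, I^A i}.
Weight each parental genotype pair by prior × P(type-A child):
  I^A I^A × I^A I^A: posterior weight 4/15.
  I^A I^A × I^A i: posterior weight 4/15.
  I^A i × I^A I^A: posterior weight 4/15.
  I^A i × I^A i: posterior weight 1/5.
Sum the posterior weight over pairs where Jonas is I^A i: 7/15.

7/15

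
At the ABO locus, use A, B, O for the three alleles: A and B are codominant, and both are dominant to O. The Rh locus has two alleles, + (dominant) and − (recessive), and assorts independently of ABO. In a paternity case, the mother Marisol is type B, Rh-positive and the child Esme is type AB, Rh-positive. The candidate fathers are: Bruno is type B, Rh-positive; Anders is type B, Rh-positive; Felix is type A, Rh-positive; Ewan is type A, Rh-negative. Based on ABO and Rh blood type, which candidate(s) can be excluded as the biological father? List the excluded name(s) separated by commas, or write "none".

A candidate is excluded only if no genotype consistent with his phenotype could produce a type AB, Rh-positive child with a type B, Rh-positive mother.
Bruno (type B, Rh+): no genotype consistent with that phenotype can produce a type-AB Rh+ child with a type-B mother.
Anders (type B, Rh+): no genotype consistent with that phenotype can produce a type-AB Rh+ child with a type-B mother.

Bruno, Anders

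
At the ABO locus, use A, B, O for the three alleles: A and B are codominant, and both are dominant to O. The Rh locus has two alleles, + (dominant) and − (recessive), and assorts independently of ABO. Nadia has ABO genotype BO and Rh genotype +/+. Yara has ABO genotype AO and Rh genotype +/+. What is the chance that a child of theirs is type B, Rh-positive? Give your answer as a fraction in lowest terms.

ABO cross BO × AO → offspring phenotypes: 1/4 O, 1/4 A, 1/4 B, 1/4 AB.
Rh cross +/+ × +/+ → 1 Rh+.
Independent loci: P(type B, Rh-positive) = 1/4 × 1 = 1/4.

1/4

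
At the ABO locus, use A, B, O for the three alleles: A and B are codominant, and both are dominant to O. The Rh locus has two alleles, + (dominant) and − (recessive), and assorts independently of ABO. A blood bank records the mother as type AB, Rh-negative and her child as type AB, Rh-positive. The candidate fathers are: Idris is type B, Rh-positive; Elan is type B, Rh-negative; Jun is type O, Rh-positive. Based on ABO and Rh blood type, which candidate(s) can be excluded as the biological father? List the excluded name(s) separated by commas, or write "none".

Elan, Jun

A candidate is excluded only if no genotype consistent with his phenotype could produce a type AB, Rh-positive child with a type AB, Rh-negative mother.
Elan (type B, Rh-): no genotype consistent with that phenotype can produce a type-AB Rh+ child with a type-AB mother.
Jun (type O, Rh+): no genotype consistent with that phenotype can produce a type-AB Rh+ child with a type-AB mother.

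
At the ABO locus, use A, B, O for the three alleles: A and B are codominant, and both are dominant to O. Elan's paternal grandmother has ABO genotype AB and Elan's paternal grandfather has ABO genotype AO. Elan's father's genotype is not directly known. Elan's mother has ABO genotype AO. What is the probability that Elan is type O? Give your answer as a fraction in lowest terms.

Elan's father's ABO genotype from AB × AO: 1/4 AA, 1/4 AB, 1/4 AO, 1/4 BO.
Crossing each possibility with the mother AO and summing P(type O): 1/4·0 + 1/4·0 + 1/4·1/4 + 1/4·1/4 = 1/8.

1/8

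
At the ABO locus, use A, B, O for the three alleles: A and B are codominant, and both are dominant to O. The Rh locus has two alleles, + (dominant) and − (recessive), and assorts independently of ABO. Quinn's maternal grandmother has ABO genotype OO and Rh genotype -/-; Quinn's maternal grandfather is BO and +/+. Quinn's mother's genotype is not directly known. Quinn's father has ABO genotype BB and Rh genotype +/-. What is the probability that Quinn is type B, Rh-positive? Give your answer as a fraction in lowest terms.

3/4

Quinn's mother's ABO genotype from OO × BO: 1/2 BO, 1/2 OO.
Crossing each possibility with the father BB and summing P(type B): 1/2·1 + 1/2·1 = 1.
Similarly for Rh via the mother's Rh distribution: P(Rh+) = 3/4.
Independent loci: 1 × 3/4 = 3/4.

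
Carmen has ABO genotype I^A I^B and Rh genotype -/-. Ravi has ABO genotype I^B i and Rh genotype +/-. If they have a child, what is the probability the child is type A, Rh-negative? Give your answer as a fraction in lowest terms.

1/8

ABO cross I^A I^B × I^B i → offspring phenotypes: 1/4 A, 1/2 B, 1/4 AB.
Rh cross -/- × +/- → 1/2 Rh+, 1/2 Rh-.
Independent loci: P(type A, Rh-negative) = 1/4 × 1/2 = 1/8.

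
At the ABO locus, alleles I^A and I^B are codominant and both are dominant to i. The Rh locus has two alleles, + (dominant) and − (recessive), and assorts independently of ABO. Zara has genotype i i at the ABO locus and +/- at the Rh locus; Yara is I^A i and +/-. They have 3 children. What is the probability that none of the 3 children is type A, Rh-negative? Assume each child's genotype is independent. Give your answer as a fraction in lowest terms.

ABO cross i i × I^A i → 1/2 O, 1/2 A.
Rh cross +/- × +/- → 3/4 Rh+, 1/4 Rh-; so P(type A, Rh-negative) = 1/2 × 1/4 = 1/8 per child.
P(not type A, Rh-negative) = 7/8 for one child; (7/8)^3 = 343/512.

343/512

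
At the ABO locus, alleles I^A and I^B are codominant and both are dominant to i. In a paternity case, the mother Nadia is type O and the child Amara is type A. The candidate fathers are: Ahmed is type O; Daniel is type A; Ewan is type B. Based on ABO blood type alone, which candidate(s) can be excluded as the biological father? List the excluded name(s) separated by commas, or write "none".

Ahmed, Ewan

A candidate is excluded only if no genotype consistent with his phenotype could produce a type A child with a type O mother.
Ahmed (type O): no genotype consistent with that phenotype can produce a type-A child with a type-O mother.
Ewan (type B): no genotype consistent with that phenotype can produce a type-A child with a type-O mother.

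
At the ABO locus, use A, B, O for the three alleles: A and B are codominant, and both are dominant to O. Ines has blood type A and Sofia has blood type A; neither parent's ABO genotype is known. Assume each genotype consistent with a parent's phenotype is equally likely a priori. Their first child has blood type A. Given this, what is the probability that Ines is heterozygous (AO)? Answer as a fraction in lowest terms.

7/15

Possible genotypes: Ines ∈ {AA, AO}; Sofia ∈ {AA, AO}.
Weight each parental genotype pair by prior × P(type-A child):
  AA × AA: posterior weight 4/15.
  AA × AO: posterior weight 4/15.
  AO × AA: posterior weight 4/15.
  AO × AO: posterior weight 1/5.
Sum the posterior weight over pairs where Ines is AO: 7/15.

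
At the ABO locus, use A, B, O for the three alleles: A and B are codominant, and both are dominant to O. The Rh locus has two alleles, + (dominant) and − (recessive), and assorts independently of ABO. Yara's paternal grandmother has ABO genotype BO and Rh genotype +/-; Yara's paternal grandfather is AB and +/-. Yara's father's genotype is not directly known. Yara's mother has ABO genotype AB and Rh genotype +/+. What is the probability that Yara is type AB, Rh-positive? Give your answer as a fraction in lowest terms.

3/8

Yara's father's ABO genotype from BO × AB: 1/4 AB, 1/4 AO, 1/4 BB, 1/4 BO.
Crossing each possibility with the mother AB and summing P(type AB): 1/4·1/2 + 1/4·1/4 + 1/4·1/2 + 1/4·1/4 = 3/8.
Similarly for Rh via the father's Rh distribution: P(Rh+) = 1.
Independent loci: 3/8 × 1 = 3/8.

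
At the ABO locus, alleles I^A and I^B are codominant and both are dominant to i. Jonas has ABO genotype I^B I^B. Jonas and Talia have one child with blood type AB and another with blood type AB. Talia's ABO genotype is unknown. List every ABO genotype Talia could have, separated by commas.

For each candidate genotype of Talia, check whether crossing it with I^B I^B can produce every observed child phenotype.
  I^A I^A → possible child types {AB} ✓
  I^A I^B → possible child types {B, AB} ✓
  I^A i → possible child types {B, AB} ✓
  I^B I^B → possible child types {B} ✗
  I^B i → possible child types {B} ✗
  i i → possible child types {B} ✗

I^A I^A, I^A I^B, I^A i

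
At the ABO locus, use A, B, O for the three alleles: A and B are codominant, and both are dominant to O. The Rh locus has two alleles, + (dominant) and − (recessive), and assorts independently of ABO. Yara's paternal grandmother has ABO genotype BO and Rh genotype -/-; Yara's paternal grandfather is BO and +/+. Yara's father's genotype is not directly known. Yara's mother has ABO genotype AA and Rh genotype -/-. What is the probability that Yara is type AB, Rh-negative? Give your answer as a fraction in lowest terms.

1/4

Yara's father's ABO genotype from BO × BO: 1/4 BB, 1/2 BO, 1/4 OO.
Crossing each possibility with the mother AA and summing P(type AB): 1/4·1 + 1/2·1/2 + 1/4·0 = 1/2.
Similarly for Rh via the father's Rh distribution: P(Rh-) = 1/2.
Independent loci: 1/2 × 1/2 = 1/4.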